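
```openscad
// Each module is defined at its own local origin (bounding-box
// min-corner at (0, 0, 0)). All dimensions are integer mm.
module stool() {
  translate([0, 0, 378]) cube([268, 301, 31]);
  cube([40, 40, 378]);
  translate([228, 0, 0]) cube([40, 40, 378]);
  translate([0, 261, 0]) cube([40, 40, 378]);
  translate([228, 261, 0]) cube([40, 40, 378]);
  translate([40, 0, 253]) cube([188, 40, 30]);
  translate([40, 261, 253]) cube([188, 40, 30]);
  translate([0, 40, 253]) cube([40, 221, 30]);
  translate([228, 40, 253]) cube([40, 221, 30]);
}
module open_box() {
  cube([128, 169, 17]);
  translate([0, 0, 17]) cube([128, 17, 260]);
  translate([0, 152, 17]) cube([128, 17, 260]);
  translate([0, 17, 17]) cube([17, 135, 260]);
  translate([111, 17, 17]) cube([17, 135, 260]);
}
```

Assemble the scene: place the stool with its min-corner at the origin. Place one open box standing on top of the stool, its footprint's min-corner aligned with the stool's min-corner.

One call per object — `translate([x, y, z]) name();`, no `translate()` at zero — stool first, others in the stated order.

stool();
translate([0, 0, 409]) open_box();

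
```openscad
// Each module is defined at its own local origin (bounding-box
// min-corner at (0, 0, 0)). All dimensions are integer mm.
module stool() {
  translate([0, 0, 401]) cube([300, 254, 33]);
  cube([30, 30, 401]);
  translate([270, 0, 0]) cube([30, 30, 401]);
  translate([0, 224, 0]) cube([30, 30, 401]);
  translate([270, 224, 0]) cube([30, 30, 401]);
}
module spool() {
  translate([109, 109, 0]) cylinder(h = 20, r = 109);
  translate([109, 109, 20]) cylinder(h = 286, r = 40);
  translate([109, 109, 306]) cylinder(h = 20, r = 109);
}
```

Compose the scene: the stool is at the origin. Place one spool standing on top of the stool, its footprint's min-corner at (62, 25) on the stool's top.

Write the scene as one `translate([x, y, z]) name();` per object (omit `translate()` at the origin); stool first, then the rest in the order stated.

stool();
translate([62, 25, 434]) spool();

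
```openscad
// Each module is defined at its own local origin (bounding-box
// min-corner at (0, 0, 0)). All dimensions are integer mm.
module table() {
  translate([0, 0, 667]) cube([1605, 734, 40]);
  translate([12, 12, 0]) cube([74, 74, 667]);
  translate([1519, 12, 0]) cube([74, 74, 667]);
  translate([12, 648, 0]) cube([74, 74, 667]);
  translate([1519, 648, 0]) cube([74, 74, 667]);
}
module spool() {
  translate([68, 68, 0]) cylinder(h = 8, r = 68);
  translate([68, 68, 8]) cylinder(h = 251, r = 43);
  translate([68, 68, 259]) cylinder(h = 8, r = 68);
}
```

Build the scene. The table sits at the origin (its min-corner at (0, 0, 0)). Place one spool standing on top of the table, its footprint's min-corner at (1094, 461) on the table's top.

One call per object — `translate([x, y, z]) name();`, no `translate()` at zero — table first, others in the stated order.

table();
translate([1094, 461, 707]) spool();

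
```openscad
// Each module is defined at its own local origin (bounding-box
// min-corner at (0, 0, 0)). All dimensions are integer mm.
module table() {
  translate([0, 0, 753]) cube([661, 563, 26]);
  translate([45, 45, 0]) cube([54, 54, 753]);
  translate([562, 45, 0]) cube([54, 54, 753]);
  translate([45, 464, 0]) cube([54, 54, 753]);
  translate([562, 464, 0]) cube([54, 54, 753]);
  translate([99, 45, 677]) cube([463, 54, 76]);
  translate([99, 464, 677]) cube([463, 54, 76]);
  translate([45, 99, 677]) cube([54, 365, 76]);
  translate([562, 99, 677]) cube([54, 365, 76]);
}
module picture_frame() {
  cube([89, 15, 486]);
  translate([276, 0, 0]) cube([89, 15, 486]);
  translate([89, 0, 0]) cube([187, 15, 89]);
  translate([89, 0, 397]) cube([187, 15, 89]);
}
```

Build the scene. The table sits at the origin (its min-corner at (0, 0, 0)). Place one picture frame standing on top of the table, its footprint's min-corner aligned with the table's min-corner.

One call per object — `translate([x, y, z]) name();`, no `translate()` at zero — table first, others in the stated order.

table();
translate([0, 0, 779]) picture_frame();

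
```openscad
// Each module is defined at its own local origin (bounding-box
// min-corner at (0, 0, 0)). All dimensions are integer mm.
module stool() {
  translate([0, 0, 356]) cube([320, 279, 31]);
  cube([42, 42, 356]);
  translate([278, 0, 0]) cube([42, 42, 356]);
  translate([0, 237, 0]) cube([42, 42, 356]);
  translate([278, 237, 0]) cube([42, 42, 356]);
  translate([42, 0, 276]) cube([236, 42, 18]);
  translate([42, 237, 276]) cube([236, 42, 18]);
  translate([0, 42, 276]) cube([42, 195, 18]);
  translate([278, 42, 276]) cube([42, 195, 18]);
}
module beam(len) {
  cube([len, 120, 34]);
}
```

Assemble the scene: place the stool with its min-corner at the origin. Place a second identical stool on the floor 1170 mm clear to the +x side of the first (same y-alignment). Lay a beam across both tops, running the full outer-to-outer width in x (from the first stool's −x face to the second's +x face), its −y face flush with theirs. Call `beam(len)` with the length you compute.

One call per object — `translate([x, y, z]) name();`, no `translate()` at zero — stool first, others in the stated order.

stool();
translate([1490, 0, 0]) stool();
translate([0, 0, 387]) beam(1810);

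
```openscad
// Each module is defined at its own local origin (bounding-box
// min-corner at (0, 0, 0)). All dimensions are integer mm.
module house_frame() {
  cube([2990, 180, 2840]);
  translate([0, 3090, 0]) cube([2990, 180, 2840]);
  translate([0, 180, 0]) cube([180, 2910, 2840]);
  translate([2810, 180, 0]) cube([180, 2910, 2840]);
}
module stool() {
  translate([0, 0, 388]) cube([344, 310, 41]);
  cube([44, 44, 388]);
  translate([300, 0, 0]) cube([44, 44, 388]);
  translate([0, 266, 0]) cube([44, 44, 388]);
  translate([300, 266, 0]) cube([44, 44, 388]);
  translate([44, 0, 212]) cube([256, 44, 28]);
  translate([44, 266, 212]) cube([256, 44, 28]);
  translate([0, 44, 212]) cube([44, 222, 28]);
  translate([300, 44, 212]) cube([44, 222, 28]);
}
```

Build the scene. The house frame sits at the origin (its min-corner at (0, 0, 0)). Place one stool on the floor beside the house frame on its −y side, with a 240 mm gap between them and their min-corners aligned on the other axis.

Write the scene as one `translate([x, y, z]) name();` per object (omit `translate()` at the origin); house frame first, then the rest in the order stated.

house_frame();
translate([0, -550, 0]) stool();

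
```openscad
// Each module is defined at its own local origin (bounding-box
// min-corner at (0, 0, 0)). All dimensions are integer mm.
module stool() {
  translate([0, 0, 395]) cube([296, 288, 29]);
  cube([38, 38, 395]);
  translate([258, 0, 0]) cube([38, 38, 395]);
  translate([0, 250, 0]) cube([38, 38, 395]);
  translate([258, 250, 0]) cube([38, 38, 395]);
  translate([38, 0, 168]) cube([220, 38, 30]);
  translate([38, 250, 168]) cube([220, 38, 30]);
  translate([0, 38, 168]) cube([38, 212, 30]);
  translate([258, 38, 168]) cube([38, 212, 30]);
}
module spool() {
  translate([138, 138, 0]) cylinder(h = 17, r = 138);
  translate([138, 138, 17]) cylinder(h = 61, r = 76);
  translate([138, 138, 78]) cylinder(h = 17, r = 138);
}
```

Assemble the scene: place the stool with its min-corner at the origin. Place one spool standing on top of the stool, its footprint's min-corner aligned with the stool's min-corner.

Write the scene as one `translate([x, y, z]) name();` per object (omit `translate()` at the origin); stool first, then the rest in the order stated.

stool();
translate([0, 0, 424]) spool();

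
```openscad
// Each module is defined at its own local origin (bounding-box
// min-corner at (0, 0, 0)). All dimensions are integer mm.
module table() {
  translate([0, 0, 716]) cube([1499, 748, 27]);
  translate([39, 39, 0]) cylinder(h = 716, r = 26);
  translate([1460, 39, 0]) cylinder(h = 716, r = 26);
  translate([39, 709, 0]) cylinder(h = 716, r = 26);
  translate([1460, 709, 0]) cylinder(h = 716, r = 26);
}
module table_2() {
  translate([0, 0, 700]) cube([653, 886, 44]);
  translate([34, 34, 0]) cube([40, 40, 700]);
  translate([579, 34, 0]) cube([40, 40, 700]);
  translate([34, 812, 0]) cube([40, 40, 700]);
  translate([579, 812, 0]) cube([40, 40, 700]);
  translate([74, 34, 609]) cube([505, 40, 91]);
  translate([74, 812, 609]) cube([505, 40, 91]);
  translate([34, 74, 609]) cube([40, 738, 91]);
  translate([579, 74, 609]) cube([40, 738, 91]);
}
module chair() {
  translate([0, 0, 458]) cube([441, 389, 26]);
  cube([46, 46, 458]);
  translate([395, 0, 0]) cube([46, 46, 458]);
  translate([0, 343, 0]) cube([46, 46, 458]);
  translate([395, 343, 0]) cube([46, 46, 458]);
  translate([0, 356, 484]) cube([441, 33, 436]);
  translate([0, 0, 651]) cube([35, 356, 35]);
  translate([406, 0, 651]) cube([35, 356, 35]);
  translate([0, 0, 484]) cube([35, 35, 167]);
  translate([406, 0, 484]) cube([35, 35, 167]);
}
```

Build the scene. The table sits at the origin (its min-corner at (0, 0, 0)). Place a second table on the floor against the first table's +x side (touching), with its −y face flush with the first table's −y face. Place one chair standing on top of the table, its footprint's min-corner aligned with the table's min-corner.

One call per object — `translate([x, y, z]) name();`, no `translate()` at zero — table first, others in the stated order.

table();
translate([1499, 0, 0]) table_2();
translate([0, 0, 743]) chair();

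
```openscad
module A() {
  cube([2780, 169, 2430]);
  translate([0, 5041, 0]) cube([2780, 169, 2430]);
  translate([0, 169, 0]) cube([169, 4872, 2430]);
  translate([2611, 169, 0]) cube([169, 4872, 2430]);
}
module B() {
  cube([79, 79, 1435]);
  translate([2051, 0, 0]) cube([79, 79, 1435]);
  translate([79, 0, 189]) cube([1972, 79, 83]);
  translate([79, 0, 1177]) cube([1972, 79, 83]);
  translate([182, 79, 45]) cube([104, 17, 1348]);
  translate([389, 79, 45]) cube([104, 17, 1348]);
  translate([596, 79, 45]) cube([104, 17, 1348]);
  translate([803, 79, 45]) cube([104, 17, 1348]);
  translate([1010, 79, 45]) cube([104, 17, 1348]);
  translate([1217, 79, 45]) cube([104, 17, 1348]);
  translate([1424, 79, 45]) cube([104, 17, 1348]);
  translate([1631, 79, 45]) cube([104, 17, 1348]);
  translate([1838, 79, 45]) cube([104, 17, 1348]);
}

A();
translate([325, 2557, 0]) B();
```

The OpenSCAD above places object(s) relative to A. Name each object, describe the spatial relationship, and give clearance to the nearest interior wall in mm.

A is a house frame. B is a fence section. The fence section sits inside the house frame, centred. The clearance to the nearest interior wall is 156 mm.

Clearances: x = 156, y = 2388; minimum 156 mm.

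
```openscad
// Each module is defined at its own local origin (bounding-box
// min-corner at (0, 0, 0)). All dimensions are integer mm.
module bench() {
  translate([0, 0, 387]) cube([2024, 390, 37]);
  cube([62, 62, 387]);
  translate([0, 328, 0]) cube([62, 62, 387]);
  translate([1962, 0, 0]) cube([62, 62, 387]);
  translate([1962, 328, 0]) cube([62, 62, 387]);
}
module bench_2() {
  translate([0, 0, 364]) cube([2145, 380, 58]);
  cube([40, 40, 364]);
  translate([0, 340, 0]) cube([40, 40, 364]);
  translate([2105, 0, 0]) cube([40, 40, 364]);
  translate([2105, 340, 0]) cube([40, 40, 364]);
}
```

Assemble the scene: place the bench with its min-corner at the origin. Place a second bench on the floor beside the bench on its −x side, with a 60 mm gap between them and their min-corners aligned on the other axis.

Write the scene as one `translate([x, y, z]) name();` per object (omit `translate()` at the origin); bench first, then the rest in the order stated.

bench();
translate([-2205, 0, 0]) bench_2();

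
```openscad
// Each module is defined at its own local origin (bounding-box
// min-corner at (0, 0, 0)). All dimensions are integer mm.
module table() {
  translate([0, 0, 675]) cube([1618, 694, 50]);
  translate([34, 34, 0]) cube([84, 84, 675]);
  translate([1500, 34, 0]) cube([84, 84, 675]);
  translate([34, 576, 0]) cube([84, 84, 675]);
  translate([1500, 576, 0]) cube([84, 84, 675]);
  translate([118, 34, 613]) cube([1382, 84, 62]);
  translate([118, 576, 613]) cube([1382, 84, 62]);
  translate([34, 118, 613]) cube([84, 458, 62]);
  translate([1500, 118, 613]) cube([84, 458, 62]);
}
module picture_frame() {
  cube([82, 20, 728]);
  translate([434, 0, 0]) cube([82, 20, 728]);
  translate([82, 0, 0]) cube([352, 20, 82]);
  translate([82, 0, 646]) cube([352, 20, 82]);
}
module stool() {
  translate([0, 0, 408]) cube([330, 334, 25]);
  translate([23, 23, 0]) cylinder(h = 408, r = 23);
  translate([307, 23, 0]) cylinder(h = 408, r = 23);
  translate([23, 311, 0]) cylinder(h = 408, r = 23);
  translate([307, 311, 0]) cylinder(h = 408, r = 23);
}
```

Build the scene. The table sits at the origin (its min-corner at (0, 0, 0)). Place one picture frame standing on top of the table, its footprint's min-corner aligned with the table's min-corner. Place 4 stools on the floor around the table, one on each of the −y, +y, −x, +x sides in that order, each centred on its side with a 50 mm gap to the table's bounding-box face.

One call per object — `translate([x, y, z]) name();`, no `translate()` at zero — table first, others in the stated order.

table();
translate([0, 0, 725]) picture_frame();
translate([644, -384, 0]) stool();
translate([644, 744, 0]) stool();
translate([-380, 180, 0]) stool();
translate([1668, 180, 0]) stool();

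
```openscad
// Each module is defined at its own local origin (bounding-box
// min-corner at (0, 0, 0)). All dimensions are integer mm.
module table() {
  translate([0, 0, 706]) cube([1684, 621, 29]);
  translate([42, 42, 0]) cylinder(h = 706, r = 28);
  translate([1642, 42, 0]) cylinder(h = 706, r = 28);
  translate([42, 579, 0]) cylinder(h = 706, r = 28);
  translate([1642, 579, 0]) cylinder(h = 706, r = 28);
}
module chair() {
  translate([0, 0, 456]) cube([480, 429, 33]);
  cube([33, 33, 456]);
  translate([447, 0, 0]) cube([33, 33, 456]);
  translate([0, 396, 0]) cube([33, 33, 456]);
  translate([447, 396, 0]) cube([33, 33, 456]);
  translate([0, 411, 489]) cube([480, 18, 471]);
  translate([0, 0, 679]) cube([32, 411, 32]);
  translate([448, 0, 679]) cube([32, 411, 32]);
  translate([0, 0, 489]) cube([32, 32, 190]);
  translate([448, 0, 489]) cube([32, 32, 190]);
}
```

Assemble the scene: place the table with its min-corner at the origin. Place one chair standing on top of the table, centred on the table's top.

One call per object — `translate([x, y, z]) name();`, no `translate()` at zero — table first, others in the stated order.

table();
translate([602, 96, 735]) chair();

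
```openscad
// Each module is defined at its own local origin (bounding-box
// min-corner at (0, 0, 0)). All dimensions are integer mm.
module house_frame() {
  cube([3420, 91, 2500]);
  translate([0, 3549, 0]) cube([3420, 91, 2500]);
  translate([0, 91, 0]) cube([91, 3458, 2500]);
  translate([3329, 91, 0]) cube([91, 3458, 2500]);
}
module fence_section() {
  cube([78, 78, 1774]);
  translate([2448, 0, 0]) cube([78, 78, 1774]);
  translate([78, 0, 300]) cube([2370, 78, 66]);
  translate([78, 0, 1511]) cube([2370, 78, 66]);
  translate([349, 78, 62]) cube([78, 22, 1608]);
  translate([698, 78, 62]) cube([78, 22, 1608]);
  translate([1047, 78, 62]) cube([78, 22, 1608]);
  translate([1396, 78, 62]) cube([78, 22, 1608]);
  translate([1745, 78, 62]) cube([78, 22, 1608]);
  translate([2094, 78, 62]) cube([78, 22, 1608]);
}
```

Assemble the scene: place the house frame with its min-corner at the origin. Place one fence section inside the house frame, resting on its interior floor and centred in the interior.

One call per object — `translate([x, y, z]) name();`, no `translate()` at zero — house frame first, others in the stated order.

house_frame();
translate([447, 1770, 0]) fence_section();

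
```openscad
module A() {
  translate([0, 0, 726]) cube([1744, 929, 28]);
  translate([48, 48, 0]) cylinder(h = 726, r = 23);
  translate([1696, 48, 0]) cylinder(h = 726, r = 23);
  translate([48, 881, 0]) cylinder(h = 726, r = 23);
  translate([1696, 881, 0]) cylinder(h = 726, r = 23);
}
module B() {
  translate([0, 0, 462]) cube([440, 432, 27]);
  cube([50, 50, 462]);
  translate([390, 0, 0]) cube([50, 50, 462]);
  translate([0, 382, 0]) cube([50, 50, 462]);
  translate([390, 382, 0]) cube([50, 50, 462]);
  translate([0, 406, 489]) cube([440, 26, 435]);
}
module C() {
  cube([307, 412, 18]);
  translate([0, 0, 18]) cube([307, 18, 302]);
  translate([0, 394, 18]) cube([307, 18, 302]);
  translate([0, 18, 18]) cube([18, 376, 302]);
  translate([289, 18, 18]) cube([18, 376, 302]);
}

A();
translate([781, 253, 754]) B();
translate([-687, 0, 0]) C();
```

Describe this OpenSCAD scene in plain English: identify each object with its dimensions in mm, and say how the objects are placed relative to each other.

A is a rectangular dining table. The top is 1744×929×28 mm with its upper surface at z = 754 mm. It stands on four round legs of 46 mm diameter, each leg's bounding box inset 25 mm from the nearest pair of top edges, running from the floor to the underside of the top.

B is a chair: 440×432 mm seat, 27 mm thick, top at z = 489 mm, on four 50 mm square corner legs flush with the seat edges. A 26 mm thick backrest slab spans the full seat width, extending 435 mm above the seat top, its back face flush with the seat's +y edge.

C is an open storage box with external size 307×412×320 mm and wall thickness 18 mm (the base is also 18 mm thick). The base covers the whole footprint; the four walls stand on the base, with the y-facing walls full-width and the x-facing walls fitting between their inner faces.

The chair is on top of the table. The open box is on the floor beside the table on its −x side.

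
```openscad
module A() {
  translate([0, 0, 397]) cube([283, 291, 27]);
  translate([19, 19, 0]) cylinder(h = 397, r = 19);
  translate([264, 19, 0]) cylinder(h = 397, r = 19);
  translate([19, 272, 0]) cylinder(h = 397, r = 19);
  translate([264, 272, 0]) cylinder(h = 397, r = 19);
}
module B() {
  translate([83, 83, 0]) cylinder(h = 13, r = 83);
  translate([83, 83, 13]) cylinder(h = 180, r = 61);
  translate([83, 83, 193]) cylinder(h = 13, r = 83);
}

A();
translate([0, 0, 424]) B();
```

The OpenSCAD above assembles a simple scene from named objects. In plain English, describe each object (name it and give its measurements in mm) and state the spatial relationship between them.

A is a four-legged stool. The seat is 283×291 mm, 27 mm thick, top at z = 424 mm. It stands on four round legs, each 38 mm in diameter, from z = 0 to the seat underside, each leg's axis is inset half a diameter from the nearest pair of seat edges (so the leg's bounding box is flush with the corner).

B is a spool: two coaxial disc flanges of radius 83 mm and thickness 13 mm, joined by a core cylinder of radius 61 mm and height 180 mm. The lower flange rests on z = 0 and the three cylinders share a vertical axis.

The spool is on top of the stool.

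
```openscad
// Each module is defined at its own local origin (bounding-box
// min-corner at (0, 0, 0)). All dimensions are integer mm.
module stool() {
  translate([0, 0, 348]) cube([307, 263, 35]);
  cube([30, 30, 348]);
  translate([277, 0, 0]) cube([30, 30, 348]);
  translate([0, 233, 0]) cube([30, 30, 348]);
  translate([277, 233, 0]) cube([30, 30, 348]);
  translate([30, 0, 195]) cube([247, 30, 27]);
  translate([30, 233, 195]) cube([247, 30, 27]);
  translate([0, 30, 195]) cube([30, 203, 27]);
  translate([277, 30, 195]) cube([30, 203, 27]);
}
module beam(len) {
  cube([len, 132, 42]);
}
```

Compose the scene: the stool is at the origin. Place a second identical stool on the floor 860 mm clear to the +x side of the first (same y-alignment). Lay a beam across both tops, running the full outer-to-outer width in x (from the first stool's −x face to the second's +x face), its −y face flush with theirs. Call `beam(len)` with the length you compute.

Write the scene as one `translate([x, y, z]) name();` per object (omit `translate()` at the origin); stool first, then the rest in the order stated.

stool();
translate([1167, 0, 0]) stool();
translate([0, 0, 383]) beam(1474);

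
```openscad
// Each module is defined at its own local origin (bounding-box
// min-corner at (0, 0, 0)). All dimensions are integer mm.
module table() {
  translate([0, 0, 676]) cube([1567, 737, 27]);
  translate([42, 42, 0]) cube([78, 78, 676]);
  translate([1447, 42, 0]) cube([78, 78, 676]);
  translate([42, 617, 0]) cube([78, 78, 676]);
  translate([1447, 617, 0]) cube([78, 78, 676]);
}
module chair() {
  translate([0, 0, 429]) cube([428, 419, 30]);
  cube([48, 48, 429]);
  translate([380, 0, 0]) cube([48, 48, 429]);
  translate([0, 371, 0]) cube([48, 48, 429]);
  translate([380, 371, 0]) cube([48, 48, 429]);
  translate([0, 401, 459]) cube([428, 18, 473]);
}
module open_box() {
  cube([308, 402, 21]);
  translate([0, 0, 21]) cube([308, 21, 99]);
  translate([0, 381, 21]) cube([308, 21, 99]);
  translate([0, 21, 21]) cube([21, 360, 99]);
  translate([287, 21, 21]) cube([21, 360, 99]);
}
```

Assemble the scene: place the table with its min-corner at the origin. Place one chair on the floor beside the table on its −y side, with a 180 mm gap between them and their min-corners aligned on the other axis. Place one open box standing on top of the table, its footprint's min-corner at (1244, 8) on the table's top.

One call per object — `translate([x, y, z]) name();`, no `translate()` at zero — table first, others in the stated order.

table();
translate([0, -599, 0]) chair();
translate([1244, 8, 703]) open_box();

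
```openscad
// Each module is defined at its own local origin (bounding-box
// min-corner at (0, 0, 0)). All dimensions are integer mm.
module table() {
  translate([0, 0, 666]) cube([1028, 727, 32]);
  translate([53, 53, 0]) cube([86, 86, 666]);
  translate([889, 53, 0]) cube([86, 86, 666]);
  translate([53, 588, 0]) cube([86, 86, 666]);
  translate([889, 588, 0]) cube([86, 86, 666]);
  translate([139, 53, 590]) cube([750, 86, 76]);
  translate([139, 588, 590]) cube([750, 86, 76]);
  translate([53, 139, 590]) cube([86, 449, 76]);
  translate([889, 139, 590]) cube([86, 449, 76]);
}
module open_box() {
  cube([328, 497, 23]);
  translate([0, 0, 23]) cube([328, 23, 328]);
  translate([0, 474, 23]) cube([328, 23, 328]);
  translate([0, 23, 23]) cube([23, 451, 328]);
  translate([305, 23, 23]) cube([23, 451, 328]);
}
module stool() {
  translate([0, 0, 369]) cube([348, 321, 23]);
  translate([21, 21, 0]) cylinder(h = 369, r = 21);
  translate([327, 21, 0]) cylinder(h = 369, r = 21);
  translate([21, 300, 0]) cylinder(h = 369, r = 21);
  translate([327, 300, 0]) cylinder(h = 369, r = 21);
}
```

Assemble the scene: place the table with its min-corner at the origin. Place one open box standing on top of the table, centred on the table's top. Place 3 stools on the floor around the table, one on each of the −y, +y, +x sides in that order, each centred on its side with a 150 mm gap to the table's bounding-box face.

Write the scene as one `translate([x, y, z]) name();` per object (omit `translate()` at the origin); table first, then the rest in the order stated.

table();
translate([350, 115, 698]) open_box();
translate([340, -471, 0]) stool();
translate([340, 877, 0]) stool();
translate([1178, 203, 0]) stool();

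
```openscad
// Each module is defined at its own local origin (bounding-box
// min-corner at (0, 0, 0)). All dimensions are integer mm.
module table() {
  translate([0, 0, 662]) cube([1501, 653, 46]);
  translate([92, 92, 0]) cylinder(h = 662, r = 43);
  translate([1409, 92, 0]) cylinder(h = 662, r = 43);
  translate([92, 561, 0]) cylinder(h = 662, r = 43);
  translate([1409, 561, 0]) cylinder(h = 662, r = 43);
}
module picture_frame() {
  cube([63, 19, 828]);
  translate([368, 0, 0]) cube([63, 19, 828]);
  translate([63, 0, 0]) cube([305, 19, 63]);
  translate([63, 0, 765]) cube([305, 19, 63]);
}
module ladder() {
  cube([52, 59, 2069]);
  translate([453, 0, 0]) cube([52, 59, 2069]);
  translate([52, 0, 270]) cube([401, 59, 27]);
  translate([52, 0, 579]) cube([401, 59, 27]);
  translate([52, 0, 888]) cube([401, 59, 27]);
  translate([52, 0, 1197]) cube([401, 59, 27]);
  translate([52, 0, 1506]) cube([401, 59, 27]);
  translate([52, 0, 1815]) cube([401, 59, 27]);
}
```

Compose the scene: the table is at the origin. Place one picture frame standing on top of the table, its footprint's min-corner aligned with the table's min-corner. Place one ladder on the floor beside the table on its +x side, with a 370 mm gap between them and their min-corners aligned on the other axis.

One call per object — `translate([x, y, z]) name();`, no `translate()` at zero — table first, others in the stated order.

table();
translate([0, 0, 708]) picture_frame();
translate([1871, 0, 0]) ladder();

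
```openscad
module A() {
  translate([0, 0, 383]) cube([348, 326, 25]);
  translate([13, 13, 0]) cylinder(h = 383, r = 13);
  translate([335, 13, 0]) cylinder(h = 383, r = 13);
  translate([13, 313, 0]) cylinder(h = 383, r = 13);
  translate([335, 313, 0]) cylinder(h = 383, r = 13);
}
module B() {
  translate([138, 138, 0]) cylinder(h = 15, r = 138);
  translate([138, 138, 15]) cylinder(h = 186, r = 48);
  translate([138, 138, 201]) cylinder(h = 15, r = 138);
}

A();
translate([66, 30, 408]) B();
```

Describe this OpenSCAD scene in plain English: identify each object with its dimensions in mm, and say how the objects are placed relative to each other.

A is a four-legged stool. The seat is a 348×326×25 mm slab whose top surface is at z = 408 mm; four round legs, each 26 mm in diameter, run from the floor (z = 0) to the underside of the seat, each leg's axis is inset half a diameter from the nearest pair of seat edges (so the leg's bounding box is flush with the corner).

B is a spool: two coaxial disc flanges of radius 138 mm and thickness 15 mm, joined by a core cylinder of radius 48 mm and height 186 mm. The lower flange rests on z = 0 and the three cylinders share a vertical axis.

The spool is on top of the stool.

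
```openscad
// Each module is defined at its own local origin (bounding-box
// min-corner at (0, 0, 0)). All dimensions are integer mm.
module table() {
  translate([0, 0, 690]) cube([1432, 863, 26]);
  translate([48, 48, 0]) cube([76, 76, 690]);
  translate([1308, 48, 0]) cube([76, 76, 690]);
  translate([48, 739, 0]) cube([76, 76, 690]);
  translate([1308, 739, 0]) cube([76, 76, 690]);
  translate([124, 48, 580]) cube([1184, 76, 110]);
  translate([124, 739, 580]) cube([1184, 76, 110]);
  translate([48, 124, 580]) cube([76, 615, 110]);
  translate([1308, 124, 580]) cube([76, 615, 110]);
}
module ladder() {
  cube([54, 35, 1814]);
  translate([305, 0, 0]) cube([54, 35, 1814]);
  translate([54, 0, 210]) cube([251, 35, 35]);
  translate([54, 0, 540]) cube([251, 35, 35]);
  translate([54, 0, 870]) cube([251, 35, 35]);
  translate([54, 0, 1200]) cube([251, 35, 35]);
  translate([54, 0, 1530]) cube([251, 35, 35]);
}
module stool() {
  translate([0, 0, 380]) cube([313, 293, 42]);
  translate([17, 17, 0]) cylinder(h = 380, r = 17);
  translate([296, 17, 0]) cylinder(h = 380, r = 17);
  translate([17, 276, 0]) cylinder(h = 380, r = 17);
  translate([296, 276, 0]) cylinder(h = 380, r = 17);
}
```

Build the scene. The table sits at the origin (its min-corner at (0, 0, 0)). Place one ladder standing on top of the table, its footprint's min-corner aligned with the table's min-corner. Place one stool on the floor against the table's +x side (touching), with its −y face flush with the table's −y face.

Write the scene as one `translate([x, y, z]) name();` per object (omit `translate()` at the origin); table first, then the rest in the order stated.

table();
translate([0, 0, 716]) ladder();
translate([1432, 0, 0]) stool();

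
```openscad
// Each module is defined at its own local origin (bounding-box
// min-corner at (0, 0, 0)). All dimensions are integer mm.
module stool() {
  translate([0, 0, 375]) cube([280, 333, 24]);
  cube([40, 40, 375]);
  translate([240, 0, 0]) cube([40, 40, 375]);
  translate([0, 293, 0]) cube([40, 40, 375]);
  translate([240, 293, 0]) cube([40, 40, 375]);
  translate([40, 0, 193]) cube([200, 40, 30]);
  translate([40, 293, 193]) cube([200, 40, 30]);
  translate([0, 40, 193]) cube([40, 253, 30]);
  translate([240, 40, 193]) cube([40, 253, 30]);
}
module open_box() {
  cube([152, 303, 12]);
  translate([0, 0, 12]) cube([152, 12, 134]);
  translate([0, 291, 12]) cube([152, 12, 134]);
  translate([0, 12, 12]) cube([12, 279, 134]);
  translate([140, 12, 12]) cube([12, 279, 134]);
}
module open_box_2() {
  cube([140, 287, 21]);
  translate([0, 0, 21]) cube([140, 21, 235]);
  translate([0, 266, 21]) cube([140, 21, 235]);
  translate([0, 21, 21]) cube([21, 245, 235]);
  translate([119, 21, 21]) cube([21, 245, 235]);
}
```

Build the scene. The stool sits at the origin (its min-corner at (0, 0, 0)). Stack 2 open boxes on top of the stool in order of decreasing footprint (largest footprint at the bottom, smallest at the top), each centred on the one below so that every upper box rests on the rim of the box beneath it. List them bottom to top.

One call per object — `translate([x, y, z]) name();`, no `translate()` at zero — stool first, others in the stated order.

stool();
translate([64, 15, 399]) open_box();
translate([70, 23, 545]) open_box_2();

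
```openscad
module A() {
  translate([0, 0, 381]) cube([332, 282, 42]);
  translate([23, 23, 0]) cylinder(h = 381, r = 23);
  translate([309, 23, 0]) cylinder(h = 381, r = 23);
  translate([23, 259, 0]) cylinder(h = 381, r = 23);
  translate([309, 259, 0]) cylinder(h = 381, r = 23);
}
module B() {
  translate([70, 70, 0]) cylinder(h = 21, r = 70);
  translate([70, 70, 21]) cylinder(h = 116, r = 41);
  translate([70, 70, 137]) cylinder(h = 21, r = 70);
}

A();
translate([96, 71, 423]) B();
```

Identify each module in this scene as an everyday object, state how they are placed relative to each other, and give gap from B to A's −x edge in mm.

The spool's min-x is at 96; the stool's min-x is 0; gap = 96 mm.

A is a stool. B is a spool. The spool is on top of the stool, centred. The gap from the spool to the stool's −x edge is 96 mm.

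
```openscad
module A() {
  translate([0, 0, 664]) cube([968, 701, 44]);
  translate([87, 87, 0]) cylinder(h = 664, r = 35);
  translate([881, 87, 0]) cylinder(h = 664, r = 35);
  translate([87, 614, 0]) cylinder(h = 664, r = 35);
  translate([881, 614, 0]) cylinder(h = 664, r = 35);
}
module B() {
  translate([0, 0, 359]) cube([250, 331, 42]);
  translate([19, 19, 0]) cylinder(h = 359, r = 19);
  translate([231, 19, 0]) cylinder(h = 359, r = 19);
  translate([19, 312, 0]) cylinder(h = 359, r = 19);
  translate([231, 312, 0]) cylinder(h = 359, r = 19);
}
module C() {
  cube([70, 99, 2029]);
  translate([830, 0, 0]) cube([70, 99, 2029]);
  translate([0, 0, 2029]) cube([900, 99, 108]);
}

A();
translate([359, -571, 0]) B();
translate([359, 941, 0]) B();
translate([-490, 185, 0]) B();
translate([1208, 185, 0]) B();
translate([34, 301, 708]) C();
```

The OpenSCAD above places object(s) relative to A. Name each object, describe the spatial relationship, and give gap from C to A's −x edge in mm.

A is a table. B is a stool. C is a door frame. Four stools sit around the table at the −y, +y, −x, +x sides. The door frame is on top of the table, centred. The gap from the door frame to the table's −x edge is 34 mm.

The door frame's min-x is at 34; the table's min-x is 0; gap = 34 mm.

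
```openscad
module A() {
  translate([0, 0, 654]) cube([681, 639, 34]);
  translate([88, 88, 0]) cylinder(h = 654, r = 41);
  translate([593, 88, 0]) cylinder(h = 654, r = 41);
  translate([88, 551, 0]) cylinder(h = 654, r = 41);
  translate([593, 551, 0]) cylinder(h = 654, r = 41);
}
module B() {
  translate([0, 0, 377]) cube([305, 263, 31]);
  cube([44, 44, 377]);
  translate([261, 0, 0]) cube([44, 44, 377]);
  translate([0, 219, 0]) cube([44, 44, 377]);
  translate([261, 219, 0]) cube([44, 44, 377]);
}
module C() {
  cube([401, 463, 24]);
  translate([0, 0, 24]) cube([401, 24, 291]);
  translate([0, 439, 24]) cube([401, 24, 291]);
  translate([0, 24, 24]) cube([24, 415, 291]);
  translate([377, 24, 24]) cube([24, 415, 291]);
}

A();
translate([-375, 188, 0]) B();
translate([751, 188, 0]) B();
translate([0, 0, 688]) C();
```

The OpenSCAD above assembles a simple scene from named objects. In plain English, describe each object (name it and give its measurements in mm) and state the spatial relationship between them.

A is a rectangular dining table. The top is 681×639×34 mm with its upper surface at z = 688 mm. It stands on four round legs of 82 mm diameter, each leg's bounding box inset 47 mm from the nearest pair of top edges, running from the floor to the underside of the top.

B is a four-legged stool. The seat is 305×263 mm, 31 mm thick, top at z = 408 mm. It stands on four square legs, each 44×44 mm in cross-section, from z = 0 to the seat underside, each flush with a corner of the seat.

C is an open storage box with external size 401×463×315 mm and wall thickness 24 mm (the base is also 24 mm thick). The base covers the whole footprint; the four walls stand on the base, with the y-facing walls full-width and the x-facing walls fitting between their inner faces.

Two stools sit around the table at the −x, +x sides. The open box is on top of the table.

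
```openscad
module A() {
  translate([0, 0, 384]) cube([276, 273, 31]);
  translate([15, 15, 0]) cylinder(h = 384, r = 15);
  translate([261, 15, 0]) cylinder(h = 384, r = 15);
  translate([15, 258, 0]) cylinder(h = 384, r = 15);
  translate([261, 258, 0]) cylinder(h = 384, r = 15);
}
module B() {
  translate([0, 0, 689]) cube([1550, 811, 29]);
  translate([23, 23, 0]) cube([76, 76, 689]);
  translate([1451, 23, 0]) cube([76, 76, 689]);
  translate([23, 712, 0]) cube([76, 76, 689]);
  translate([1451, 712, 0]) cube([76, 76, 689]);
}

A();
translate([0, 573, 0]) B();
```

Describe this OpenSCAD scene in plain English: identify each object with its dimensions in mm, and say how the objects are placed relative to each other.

A is a simple wooden stool: a rectangular seat 276 mm (x) by 273 mm (y), 31 mm thick, top face at z = 415 mm, on four round legs, each 30 mm in diameter. The legs rest on z = 0, each leg's axis is inset half a diameter from the nearest pair of seat edges (so the leg's bounding box is flush with the corner).

B is a table with a 1550×811 mm rectangular top, 29 mm thick, top surface at z = 718 mm, supported by four 76×76 mm square legs, each inset 23 mm from the nearest pair of top edges, running from the floor.

The table is on the floor beside the stool on its +y side.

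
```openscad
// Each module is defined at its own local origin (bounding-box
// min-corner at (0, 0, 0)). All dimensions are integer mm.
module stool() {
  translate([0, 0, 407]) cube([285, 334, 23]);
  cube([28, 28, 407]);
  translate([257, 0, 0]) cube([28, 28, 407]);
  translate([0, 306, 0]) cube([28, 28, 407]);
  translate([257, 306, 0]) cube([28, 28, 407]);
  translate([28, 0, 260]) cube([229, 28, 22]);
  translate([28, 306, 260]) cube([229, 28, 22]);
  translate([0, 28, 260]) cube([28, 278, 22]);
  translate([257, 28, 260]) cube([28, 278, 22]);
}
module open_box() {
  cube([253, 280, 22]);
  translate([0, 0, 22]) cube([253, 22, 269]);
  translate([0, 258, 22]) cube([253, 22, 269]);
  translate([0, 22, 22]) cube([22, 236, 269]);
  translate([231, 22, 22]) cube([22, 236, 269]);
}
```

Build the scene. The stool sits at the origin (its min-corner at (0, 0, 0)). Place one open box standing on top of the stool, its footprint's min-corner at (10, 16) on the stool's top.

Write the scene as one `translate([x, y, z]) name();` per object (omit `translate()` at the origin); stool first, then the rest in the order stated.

stool();
translate([10, 16, 430]) open_box();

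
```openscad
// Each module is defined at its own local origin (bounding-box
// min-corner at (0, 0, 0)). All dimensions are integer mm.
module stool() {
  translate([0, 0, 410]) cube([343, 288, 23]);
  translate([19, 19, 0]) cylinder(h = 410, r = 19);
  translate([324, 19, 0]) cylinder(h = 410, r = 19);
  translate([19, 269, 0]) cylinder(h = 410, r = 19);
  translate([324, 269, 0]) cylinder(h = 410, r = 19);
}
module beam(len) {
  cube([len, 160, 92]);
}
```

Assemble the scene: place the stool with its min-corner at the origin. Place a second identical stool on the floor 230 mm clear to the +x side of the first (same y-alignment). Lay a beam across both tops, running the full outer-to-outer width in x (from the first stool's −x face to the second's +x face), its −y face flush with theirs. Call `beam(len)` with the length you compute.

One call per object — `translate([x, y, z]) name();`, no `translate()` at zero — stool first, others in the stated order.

stool();
translate([573, 0, 0]) stool();
translate([0, 0, 433]) beam(916);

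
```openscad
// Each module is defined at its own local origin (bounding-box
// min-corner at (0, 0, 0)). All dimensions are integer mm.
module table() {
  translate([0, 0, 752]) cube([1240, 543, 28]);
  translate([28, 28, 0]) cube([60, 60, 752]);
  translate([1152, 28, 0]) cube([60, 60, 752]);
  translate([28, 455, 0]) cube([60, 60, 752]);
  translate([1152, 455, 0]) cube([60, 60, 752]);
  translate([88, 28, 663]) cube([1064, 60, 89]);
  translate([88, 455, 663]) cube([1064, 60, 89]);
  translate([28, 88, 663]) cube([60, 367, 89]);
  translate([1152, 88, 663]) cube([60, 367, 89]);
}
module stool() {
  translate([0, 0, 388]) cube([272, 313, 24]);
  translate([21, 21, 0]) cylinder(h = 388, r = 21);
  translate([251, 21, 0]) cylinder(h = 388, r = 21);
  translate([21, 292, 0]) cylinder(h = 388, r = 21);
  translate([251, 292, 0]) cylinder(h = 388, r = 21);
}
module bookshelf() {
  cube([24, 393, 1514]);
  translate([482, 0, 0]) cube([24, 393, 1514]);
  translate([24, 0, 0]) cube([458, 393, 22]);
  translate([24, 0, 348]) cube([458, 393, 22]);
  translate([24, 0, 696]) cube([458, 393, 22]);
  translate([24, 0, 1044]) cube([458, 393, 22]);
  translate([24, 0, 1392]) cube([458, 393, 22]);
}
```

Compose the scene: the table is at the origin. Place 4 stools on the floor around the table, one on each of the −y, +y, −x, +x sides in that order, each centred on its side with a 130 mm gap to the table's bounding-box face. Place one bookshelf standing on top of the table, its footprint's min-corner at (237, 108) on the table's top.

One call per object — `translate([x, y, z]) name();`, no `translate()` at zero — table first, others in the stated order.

table();
translate([484, -443, 0]) stool();
translate([484, 673, 0]) stool();
translate([-402, 115, 0]) stool();
translate([1370, 115, 0]) stool();
translate([237, 108, 780]) bookshelf();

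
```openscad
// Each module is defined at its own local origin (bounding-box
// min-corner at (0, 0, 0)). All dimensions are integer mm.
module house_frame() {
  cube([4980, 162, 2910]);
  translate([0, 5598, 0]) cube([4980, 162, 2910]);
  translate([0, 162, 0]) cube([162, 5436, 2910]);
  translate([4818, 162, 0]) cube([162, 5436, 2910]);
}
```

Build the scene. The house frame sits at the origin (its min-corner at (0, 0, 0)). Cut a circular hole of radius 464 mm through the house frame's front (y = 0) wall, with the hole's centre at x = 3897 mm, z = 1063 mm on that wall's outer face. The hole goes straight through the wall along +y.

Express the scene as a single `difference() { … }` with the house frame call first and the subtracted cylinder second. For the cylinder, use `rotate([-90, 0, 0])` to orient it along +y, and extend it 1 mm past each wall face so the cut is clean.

difference() {
  house_frame();
  translate([3897, -1, 1063]) rotate([-90, 0, 0]) cylinder(h = 164, r = 464);
}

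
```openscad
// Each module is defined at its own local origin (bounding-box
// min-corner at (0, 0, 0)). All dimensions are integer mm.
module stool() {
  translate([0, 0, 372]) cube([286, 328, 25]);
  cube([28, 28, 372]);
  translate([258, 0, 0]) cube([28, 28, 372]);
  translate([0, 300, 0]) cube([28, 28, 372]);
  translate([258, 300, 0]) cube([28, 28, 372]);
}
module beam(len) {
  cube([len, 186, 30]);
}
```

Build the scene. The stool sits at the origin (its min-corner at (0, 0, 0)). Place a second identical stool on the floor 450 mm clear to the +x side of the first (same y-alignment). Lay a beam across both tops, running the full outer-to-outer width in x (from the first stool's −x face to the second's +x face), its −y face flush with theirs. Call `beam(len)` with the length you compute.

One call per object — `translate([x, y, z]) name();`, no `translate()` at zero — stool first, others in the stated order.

stool();
translate([736, 0, 0]) stool();
translate([0, 0, 397]) beam(1022);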